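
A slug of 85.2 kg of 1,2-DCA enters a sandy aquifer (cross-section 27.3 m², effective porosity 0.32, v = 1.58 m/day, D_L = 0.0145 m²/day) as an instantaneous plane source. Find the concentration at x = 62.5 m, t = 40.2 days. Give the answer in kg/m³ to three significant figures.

2.31 kg/m³

For an instantaneous plane source, C(x,t) = M/(n_e·A·√(4πDt)) · exp(−(x−vt)²/(4Dt)), with n_e·A the pore (flow) area.
Plume center vt = 1.58 × 40.2 = 63.516 m, so the well at 62.5 m is 1.016 m upgradient of the peak.
√(4πDt) = 2.706 m, giving peak height M/(n_e·A·√(4πDt)) = 85.2/(0.32 × 27.3 × 2.706) = 3.604 kg/m³.
(x−vt)²/(4Dt) = (-1.016)²/(4 × 0.0145 × 40.2) = 0.4427; exp(−0.4427) = 0.6423.
C = 3.604 × 0.6423 = 2.31 kg/m³.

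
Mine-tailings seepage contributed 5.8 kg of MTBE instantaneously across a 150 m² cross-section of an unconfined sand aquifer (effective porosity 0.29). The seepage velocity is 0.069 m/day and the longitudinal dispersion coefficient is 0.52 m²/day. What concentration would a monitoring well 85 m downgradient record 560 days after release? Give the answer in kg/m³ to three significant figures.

For an instantaneous plane source, C(x,t) = M/(n_e·A·√(4πDt)) · exp(−(x−vt)²/(4Dt)), with n_e·A the pore (flow) area.
Plume center vt = 0.069 × 560 = 38.64 m, so the well at 85 m is 46.36 m downgradient of the peak.
√(4πDt) = 60.49 m, giving peak height M/(n_e·A·√(4πDt)) = 5.8/(0.29 × 150 × 60.49) = 0.002204 kg/m³.
(x−vt)²/(4Dt) = (46.36)²/(4 × 0.52 × 560) = 1.845; exp(−1.845) = 0.1580.
C = 0.002204 × 0.1580 = 0.000348 kg/m³.

0.000348 kg/m³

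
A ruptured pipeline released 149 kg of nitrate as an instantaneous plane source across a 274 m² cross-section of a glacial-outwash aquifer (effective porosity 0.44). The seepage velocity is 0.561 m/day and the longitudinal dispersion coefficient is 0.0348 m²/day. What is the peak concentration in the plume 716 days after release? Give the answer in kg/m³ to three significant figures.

0.0698 kg/m³

The peak of an instantaneous 1D plume sits at x = vt; there the Gaussian factor is 1 and C_max = M/(n_e·A·√(4πDt)), where n_e·A is the pore area the mass is dissolved in.
√(4πDt) = √(4π × 0.0348 × 716) = 17.70 m, so C_max = 149/(0.44 × 274 × 17.70) = 0.0698 kg/m³.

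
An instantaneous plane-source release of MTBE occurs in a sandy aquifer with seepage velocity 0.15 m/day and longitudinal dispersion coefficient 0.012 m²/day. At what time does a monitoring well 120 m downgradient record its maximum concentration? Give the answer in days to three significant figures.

799 days

For the 1D instantaneous-source solution, setting ∂C/∂t = 0 at fixed x gives v²t² + 2Dt − x² = 0, so t = (√(D² + v²x²) − D)/v².
√(D² + v²x²) = √(0.012² + 0.15² × 120²) = 18.00; v² = 0.0225.
t = (18.00 − 0.012)/0.0225 = 799 days (vs. the pure-advection estimate x/v = 800 d).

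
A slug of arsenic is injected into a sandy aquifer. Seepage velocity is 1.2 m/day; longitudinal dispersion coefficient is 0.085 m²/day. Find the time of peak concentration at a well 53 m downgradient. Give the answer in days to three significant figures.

For the 1D instantaneous-source solution, setting ∂C/∂t = 0 at fixed x gives v²t² + 2Dt − x² = 0, so t = (√(D² + v²x²) − D)/v².
√(D² + v²x²) = √(0.085² + 1.2² × 53²) = 63.60; v² = 1.44.
t = (63.60 − 0.085)/1.44 = 44.1 days (vs. the pure-advection estimate x/v = 44.2 d).

44.1 days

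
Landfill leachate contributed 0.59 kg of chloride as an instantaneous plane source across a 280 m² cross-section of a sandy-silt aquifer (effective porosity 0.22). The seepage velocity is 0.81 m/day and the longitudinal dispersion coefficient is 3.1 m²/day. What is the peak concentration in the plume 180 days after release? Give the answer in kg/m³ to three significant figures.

0.000114 kg/m³

The peak of an instantaneous 1D plume sits at x = vt; there the Gaussian factor is 1 and C_max = M/(n_e·A·√(4πDt)), where n_e·A is the pore area the mass is dissolved in.
√(4πDt) = √(4π × 3.1 × 180) = 83.74 m, so C_max = 0.59/(0.22 × 280 × 83.74) = 0.000114 kg/m³.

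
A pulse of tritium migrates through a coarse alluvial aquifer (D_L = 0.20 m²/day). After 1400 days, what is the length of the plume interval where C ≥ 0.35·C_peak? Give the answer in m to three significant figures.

The plume is Gaussian with σ = √(2Dt) = √(2 × 0.20 × 1400) = 23.66 m.
C/C_peak = exp(−Δx²/(2σ²)) = 0.35 ⇒ Δx = σ·√(−2 ln 0.35) = 23.66 × 1.449 = 34.28 m.
Width = 2Δx = 68.6 m.

68.6 m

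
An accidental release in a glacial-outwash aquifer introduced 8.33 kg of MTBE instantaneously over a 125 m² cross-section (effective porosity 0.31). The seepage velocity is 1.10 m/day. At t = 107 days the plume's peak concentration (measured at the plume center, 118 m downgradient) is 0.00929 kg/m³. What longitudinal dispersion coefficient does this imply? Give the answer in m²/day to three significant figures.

At the plume center C_max = M/(n_e·A·√(4πDt)), so D = M²/(4πt·(n_e·A·C_max)²).
n_e·A·C_max = 0.31 × 125 × 0.00929 = 0.3600 kg/m.
D = 8.33²/(4π × 107 × 0.3600²) = 0.398 m²/day.

0.398 m²/day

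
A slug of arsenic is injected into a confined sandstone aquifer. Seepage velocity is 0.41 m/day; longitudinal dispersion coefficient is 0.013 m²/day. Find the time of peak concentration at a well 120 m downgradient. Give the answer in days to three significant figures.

293 days

For the 1D instantaneous-source solution, setting ∂C/∂t = 0 at fixed x gives v²t² + 2Dt − x² = 0, so t = (√(D² + v²x²) − D)/v².
√(D² + v²x²) = √(0.013² + 0.41² × 120²) = 49.20; v² = 0.1681.
t = (49.20 − 0.013)/0.1681 = 293 days (vs. the pure-advection estimate x/v = 293 d).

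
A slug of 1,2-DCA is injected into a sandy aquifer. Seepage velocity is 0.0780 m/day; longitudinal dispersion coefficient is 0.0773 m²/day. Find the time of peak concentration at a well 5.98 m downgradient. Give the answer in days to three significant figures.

For the 1D instantaneous-source solution, setting ∂C/∂t = 0 at fixed x gives v²t² + 2Dt − x² = 0, so t = (√(D² + v²x²) − D)/v².
√(D² + v²x²) = √(0.0773² + 0.0780² × 5.98²) = 0.4728; v² = 0.006084.
t = (0.4728 − 0.0773)/0.006084 = 65.0 days (vs. the pure-advection estimate x/v = 76.7 d).

65.0 days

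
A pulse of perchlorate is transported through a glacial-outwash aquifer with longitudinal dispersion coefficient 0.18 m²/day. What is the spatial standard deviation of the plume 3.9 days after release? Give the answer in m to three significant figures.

Dispersive spreading gives a Gaussian with σ² = 2Dt; advection only shifts the center.
σ = √(2 × 0.18 × 3.9) = 1.18 m.

1.18 m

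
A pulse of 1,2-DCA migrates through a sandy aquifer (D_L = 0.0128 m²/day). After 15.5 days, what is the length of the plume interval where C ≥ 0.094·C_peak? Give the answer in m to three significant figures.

The plume is Gaussian with σ = √(2Dt) = √(2 × 0.0128 × 15.5) = 0.6299 m.
C/C_peak = exp(−Δx²/(2σ²)) = 0.094 ⇒ Δx = σ·√(−2 ln 0.094) = 0.6299 × 2.175 = 1.370 m.
Width = 2Δx = 2.74 m.

2.74 m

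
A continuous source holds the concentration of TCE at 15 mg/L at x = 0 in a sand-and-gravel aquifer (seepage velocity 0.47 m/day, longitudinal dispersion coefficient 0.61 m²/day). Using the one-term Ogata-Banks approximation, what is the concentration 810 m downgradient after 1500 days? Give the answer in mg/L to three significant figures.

For a continuous step input, C/C₀ ≈ ½·erfc((x−vt)/(2√(Dt))).
vt = 0.47 × 1500 = 705 m and 2√(Dt) = 2√(0.61 × 1500) = 60.50 m.
Argument (x−vt)/(2√(Dt)) = (810 − 705)/60.50 = 1.736; ½·erfc(1.736) = 0.007043.
C = 15 × 0.007043 = 0.106 mg/L.

0.106 mg/L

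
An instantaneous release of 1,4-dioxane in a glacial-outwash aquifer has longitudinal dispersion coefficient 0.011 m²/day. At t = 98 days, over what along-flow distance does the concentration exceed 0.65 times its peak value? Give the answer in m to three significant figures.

The plume is Gaussian with σ = √(2Dt) = √(2 × 0.011 × 98) = 1.468 m.
C/C_peak = exp(−Δx²/(2σ²)) = 0.65 ⇒ Δx = σ·√(−2 ln 0.65) = 1.468 × 0.9282 = 1.363 m.
Width = 2Δx = 2.73 m.

2.73 m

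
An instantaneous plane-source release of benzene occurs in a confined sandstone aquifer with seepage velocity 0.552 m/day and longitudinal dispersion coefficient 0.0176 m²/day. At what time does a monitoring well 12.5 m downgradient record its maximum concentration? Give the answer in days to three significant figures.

22.6 days

For the 1D instantaneous-source solution, setting ∂C/∂t = 0 at fixed x gives v²t² + 2Dt − x² = 0, so t = (√(D² + v²x²) − D)/v².
√(D² + v²x²) = √(0.0176² + 0.552² × 12.5²) = 6.900; v² = 0.304704.
t = (6.900 − 0.0176)/0.304704 = 22.6 days (vs. the pure-advection estimate x/v = 22.6 d).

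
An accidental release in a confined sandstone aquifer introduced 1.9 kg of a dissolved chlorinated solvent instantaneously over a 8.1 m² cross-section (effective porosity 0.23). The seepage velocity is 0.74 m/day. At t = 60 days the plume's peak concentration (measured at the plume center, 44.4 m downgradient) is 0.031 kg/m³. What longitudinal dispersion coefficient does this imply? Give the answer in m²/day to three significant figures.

At the plume center C_max = M/(n_e·A·√(4πDt)), so D = M²/(4πt·(n_e·A·C_max)²).
n_e·A·C_max = 0.23 × 8.1 × 0.031 = 0.05775 kg/m.
D = 1.9²/(4π × 60 × 0.05775²) = 1.44 m²/day.

1.44 m²/day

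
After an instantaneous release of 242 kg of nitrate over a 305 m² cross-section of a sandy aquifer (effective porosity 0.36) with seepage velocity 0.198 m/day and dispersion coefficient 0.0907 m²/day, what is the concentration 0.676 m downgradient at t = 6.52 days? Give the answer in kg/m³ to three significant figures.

0.689 kg/m³

For an instantaneous plane source, C(x,t) = M/(n_e·A·√(4πDt)) · exp(−(x−vt)²/(4Dt)), with n_e·A the pore (flow) area.
Plume center vt = 0.198 × 6.52 = 1.29096 m, so the well at 0.676 m is 0.61496 m upgradient of the peak.
√(4πDt) = 2.726 m, giving peak height M/(n_e·A·√(4πDt)) = 242/(0.36 × 305 × 2.726) = 0.8085 kg/m³.
(x−vt)²/(4Dt) = (-0.61496)²/(4 × 0.0907 × 6.52) = 0.1599; exp(−0.1599) = 0.8522.
C = 0.8085 × 0.8522 = 0.689 kg/m³.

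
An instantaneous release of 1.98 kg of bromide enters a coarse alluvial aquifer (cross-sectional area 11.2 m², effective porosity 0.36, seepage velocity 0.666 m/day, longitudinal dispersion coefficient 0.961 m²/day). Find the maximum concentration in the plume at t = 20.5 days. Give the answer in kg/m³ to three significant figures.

The peak of an instantaneous 1D plume sits at x = vt; there the Gaussian factor is 1 and C_max = M/(n_e·A·√(4πDt)), where n_e·A is the pore area the mass is dissolved in.
√(4πDt) = √(4π × 0.961 × 20.5) = 15.73 m, so C_max = 1.98/(0.36 × 11.2 × 15.73) = 0.0312 kg/m³.

0.0312 kg/m³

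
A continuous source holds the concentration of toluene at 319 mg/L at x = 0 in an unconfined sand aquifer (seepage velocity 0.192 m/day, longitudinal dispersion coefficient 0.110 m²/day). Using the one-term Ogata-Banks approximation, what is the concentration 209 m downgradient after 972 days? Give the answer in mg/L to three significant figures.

For a continuous step input, C/C₀ ≈ ½·erfc((x−vt)/(2√(Dt))).
vt = 0.192 × 972 = 186.624 m and 2√(Dt) = 2√(0.110 × 972) = 20.68 m.
Argument (x−vt)/(2√(Dt)) = (209 − 186.624)/20.68 = 1.082; ½·erfc(1.082) = 0.06299.
C = 319 × 0.06299 = 20.1 mg/L.

20.1 mg/L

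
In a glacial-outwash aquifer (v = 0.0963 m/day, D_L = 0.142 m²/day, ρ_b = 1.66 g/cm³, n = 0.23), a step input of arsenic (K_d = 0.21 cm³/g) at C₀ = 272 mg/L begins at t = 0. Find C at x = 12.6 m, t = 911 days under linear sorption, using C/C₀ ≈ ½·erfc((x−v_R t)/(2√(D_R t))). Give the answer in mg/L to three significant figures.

Retardation factor R = 1 + ρ_b·K_d/n = 1 + 1.66 × 0.21/0.23 = 2.516.
Sorption retards both mechanisms: v_R = v/R = 0.03828 m/day, D_R = D/R = 0.05644 m²/day.
v_R·t = 0.03828 × 911 = 34.87308 m; 2√(D_R t) = 14.34 m; argument = (12.6 − 34.87308)/14.34 = -1.553.
C = C₀ × ½·erfc(-1.553) = 272 × 0.9860 = 268 mg/L.

268 mg/L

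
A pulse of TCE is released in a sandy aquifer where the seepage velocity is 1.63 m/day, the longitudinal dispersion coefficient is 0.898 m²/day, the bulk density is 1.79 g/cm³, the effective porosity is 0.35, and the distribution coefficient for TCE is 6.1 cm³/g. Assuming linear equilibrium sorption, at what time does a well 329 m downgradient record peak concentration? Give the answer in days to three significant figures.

6490 days

Retardation factor R = 1 + ρ_b·K_d/n = 1 + 1.79 × 6.1/0.35 = 32.20.
Sorption retards both mechanisms: v_R = v/R = 0.05062 m/day, D_R = D/R = 0.02789 m²/day.
Peak time from v_R²t² + 2D_R t − x² = 0: t = (√(D_R² + v_R²x²) − D_R)/v_R².
√(D_R² + v_R²x²) = √(0.02789² + 0.05062² × 329²) = 16.65; v_R² = 0.002562.
t = (16.65 − 0.02789)/0.002562 = 6490 days.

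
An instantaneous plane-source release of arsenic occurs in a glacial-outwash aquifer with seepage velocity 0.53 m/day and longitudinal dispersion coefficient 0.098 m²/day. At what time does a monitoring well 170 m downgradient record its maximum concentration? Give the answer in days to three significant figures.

For the 1D instantaneous-source solution, setting ∂C/∂t = 0 at fixed x gives v²t² + 2Dt − x² = 0, so t = (√(D² + v²x²) − D)/v².
√(D² + v²x²) = √(0.098² + 0.53² × 170²) = 90.10; v² = 0.2809.
t = (90.10 − 0.098)/0.2809 = 320 days (vs. the pure-advection estimate x/v = 321 d).

320 days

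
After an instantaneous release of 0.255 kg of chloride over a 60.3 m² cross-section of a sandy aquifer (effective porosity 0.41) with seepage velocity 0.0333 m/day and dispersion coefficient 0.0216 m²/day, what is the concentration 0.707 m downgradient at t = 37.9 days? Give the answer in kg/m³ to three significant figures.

0.00293 kg/m³

For an instantaneous plane source, C(x,t) = M/(n_e·A·√(4πDt)) · exp(−(x−vt)²/(4Dt)), with n_e·A the pore (flow) area.
Plume center vt = 0.0333 × 37.9 = 1.26207 m, so the well at 0.707 m is 0.55507 m upgradient of the peak.
√(4πDt) = 3.207 m, giving peak height M/(n_e·A·√(4πDt)) = 0.255/(0.41 × 60.3 × 3.207) = 0.003216 kg/m³.
(x−vt)²/(4Dt) = (-0.55507)²/(4 × 0.0216 × 37.9) = 0.09409; exp(−0.09409) = 0.9102.
C = 0.003216 × 0.9102 = 0.00293 kg/m³.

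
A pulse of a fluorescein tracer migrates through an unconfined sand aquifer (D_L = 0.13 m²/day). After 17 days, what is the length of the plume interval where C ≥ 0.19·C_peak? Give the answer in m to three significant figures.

7.66 m

The plume is Gaussian with σ = √(2Dt) = √(2 × 0.13 × 17) = 2.102 m.
C/C_peak = exp(−Δx²/(2σ²)) = 0.19 ⇒ Δx = σ·√(−2 ln 0.19) = 2.102 × 1.822 = 3.830 m.
Width = 2Δx = 7.66 m.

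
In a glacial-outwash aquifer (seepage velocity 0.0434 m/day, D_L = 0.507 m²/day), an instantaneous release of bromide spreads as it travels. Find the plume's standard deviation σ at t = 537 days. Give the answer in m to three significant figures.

23.3 m

Dispersive spreading gives a Gaussian with σ² = 2Dt; advection only shifts the center.
σ = √(2 × 0.507 × 537) = 23.3 m.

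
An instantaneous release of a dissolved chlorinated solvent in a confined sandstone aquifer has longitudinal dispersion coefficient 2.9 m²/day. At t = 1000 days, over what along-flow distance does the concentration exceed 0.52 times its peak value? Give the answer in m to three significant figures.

174 m

The plume is Gaussian with σ = √(2Dt) = √(2 × 2.9 × 1000) = 76.16 m.
C/C_peak = exp(−Δx²/(2σ²)) = 0.52 ⇒ Δx = σ·√(−2 ln 0.52) = 76.16 × 1.144 = 87.13 m.
Width = 2Δx = 174 m.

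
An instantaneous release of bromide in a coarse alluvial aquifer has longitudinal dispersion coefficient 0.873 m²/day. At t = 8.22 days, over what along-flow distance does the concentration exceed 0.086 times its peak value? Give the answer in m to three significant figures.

The plume is Gaussian with σ = √(2Dt) = √(2 × 0.873 × 8.22) = 3.788 m.
C/C_peak = exp(−Δx²/(2σ²)) = 0.086 ⇒ Δx = σ·√(−2 ln 0.086) = 3.788 × 2.215 = 8.390 m.
Width = 2Δx = 16.8 m.

16.8 m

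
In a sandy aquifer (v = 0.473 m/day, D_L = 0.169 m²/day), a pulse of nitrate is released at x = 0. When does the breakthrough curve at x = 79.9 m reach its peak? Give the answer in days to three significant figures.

For the 1D instantaneous-source solution, setting ∂C/∂t = 0 at fixed x gives v²t² + 2Dt − x² = 0, so t = (√(D² + v²x²) − D)/v².
√(D² + v²x²) = √(0.169² + 0.473² × 79.9²) = 37.79; v² = 0.223729.
t = (37.79 − 0.169)/0.223729 = 168 days (vs. the pure-advection estimate x/v = 169 d).

168 days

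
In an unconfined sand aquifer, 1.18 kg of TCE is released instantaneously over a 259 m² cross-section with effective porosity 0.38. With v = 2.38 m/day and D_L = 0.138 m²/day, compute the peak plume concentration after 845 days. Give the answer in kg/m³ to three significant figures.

0.000313 kg/m³

The peak of an instantaneous 1D plume sits at x = vt; there the Gaussian factor is 1 and C_max = M/(n_e·A·√(4πDt)), where n_e·A is the pore area the mass is dissolved in.
√(4πDt) = √(4π × 0.138 × 845) = 38.28 m, so C_max = 1.18/(0.38 × 259 × 38.28) = 0.000313 kg/m³.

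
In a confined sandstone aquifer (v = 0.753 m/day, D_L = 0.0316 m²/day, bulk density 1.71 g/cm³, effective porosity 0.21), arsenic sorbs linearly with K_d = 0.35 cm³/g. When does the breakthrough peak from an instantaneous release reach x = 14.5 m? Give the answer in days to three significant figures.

73.9 days

Retardation factor R = 1 + ρ_b·K_d/n = 1 + 1.71 × 0.35/0.21 = 3.850.
Sorption retards both mechanisms: v_R = v/R = 0.1956 m/day, D_R = D/R = 0.008208 m²/day.
Peak time from v_R²t² + 2D_R t − x² = 0: t = (√(D_R² + v_R²x²) − D_R)/v_R².
√(D_R² + v_R²x²) = √(0.008208² + 0.1956² × 14.5²) = 2.836; v_R² = 0.03826.
t = (2.836 − 0.008208)/0.03826 = 73.9 days.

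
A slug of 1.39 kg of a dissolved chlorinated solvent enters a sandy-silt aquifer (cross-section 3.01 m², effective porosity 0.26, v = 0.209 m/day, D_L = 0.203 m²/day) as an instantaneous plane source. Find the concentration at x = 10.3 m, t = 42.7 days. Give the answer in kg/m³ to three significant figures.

0.161 kg/m³

For an instantaneous plane source, C(x,t) = M/(n_e·A·√(4πDt)) · exp(−(x−vt)²/(4Dt)), with n_e·A the pore (flow) area.
Plume center vt = 0.209 × 42.7 = 8.9243 m, so the well at 10.3 m is 1.3757 m downgradient of the peak.
√(4πDt) = 10.44 m, giving peak height M/(n_e·A·√(4πDt)) = 1.39/(0.26 × 3.01 × 10.44) = 0.1701 kg/m³.
(x−vt)²/(4Dt) = (1.3757)²/(4 × 0.203 × 42.7) = 0.05458; exp(−0.05458) = 0.9469.
C = 0.1701 × 0.9469 = 0.161 kg/m³.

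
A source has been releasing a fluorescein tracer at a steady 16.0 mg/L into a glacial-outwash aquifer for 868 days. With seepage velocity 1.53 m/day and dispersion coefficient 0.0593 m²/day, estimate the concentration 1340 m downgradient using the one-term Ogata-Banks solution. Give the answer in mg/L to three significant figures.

1.91 mg/L

For a continuous step input, C/C₀ ≈ ½·erfc((x−vt)/(2√(Dt))).
vt = 1.53 × 868 = 1328.04 m and 2√(Dt) = 2√(0.0593 × 868) = 14.35 m.
Argument (x−vt)/(2√(Dt)) = (1340 − 1328.04)/14.35 = 0.8334; ½·erfc(0.8334) = 0.1193.
C = 16.0 × 0.1193 = 1.91 mg/L.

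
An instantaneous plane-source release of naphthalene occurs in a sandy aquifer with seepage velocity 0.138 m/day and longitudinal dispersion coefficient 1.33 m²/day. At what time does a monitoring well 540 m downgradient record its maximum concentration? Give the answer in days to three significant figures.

For the 1D instantaneous-source solution, setting ∂C/∂t = 0 at fixed x gives v²t² + 2Dt − x² = 0, so t = (√(D² + v²x²) − D)/v².
√(D² + v²x²) = √(1.33² + 0.138² × 540²) = 74.53; v² = 0.019044.
t = (74.53 − 1.33)/0.019044 = 3840 days (vs. the pure-advection estimate x/v = 3910 d).

3840 days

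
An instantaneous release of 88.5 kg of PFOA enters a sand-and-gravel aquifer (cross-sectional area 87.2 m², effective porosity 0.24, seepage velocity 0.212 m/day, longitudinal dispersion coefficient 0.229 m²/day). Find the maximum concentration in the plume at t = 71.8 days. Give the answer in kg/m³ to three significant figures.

0.294 kg/m³

The peak of an instantaneous 1D plume sits at x = vt; there the Gaussian factor is 1 and C_max = M/(n_e·A·√(4πDt)), where n_e·A is the pore area the mass is dissolved in.
√(4πDt) = √(4π × 0.229 × 71.8) = 14.37 m, so C_max = 88.5/(0.24 × 87.2 × 14.37) = 0.294 kg/m³.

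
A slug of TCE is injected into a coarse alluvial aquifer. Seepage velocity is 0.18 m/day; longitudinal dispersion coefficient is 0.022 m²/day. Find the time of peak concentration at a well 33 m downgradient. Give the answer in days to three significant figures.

183 days

For the 1D instantaneous-source solution, setting ∂C/∂t = 0 at fixed x gives v²t² + 2Dt − x² = 0, so t = (√(D² + v²x²) − D)/v².
√(D² + v²x²) = √(0.022² + 0.18² × 33²) = 5.940; v² = 0.0324.
t = (5.940 − 0.022)/0.0324 = 183 days (vs. the pure-advection estimate x/v = 183 d).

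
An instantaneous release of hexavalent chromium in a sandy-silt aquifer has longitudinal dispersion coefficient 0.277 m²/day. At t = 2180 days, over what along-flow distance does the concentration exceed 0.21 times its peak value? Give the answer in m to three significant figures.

The plume is Gaussian with σ = √(2Dt) = √(2 × 0.277 × 2180) = 34.75 m.
C/C_peak = exp(−Δx²/(2σ²)) = 0.21 ⇒ Δx = σ·√(−2 ln 0.21) = 34.75 × 1.767 = 61.40 m.
Width = 2Δx = 123 m.

123 m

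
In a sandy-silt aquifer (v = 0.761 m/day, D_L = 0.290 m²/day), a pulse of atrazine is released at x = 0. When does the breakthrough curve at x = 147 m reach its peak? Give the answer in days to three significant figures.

For the 1D instantaneous-source solution, setting ∂C/∂t = 0 at fixed x gives v²t² + 2Dt − x² = 0, so t = (√(D² + v²x²) − D)/v².
√(D² + v²x²) = √(0.290² + 0.761² × 147²) = 111.9; v² = 0.579121.
t = (111.9 − 0.290)/0.579121 = 193 days (vs. the pure-advection estimate x/v = 193 d).

193 days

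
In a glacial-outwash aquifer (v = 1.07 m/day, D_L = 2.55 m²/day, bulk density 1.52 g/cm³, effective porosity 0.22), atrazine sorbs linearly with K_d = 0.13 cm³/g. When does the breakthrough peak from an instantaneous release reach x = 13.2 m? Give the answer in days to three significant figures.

19.6 days

Retardation factor R = 1 + ρ_b·K_d/n = 1 + 1.52 × 0.13/0.22 = 1.898.
Sorption retards both mechanisms: v_R = v/R = 0.5638 m/day, D_R = D/R = 1.344 m²/day.
Peak time from v_R²t² + 2D_R t − x² = 0: t = (√(D_R² + v_R²x²) − D_R)/v_R².
√(D_R² + v_R²x²) = √(1.344² + 0.5638² × 13.2²) = 7.563; v_R² = 0.3179.
t = (7.563 − 1.344)/0.3179 = 19.6 days.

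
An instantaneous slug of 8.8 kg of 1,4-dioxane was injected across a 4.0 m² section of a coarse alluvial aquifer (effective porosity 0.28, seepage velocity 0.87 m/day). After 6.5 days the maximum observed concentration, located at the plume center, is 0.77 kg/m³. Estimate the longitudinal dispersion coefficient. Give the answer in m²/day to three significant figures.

1.27 m²/day

At the plume center C_max = M/(n_e·A·√(4πDt)), so D = M²/(4πt·(n_e·A·C_max)²).
n_e·A·C_max = 0.28 × 4.0 × 0.77 = 0.8624 kg/m.
D = 8.8²/(4π × 6.5 × 0.8624²) = 1.27 m²/day.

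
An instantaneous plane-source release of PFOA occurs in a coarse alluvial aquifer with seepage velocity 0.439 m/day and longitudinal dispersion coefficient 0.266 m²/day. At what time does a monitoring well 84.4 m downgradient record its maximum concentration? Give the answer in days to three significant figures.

For the 1D instantaneous-source solution, setting ∂C/∂t = 0 at fixed x gives v²t² + 2Dt − x² = 0, so t = (√(D² + v²x²) − D)/v².
√(D² + v²x²) = √(0.266² + 0.439² × 84.4²) = 37.05; v² = 0.192721.
t = (37.05 − 0.266)/0.192721 = 191 days (vs. the pure-advection estimate x/v = 192 d).

191 days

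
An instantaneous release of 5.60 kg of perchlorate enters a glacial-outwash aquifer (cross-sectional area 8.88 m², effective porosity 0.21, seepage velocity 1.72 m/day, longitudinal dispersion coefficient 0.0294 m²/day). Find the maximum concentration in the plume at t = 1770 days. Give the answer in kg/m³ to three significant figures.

The peak of an instantaneous 1D plume sits at x = vt; there the Gaussian factor is 1 and C_max = M/(n_e·A·√(4πDt)), where n_e·A is the pore area the mass is dissolved in.
√(4πDt) = √(4π × 0.0294 × 1770) = 25.57 m, so C_max = 5.60/(0.21 × 8.88 × 25.57) = 0.117 kg/m³.

0.117 kg/m³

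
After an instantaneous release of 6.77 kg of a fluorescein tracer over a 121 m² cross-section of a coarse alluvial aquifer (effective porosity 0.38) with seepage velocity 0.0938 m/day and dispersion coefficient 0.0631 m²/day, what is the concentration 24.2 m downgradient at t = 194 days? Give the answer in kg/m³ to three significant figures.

0.00569 kg/m³

For an instantaneous plane source, C(x,t) = M/(n_e·A·√(4πDt)) · exp(−(x−vt)²/(4Dt)), with n_e·A the pore (flow) area.
Plume center vt = 0.0938 × 194 = 18.1972 m, so the well at 24.2 m is 6.0028 m downgradient of the peak.
√(4πDt) = 12.40 m, giving peak height M/(n_e·A·√(4πDt)) = 6.77/(0.38 × 121 × 12.40) = 0.01187 kg/m³.
(x−vt)²/(4Dt) = (6.0028)²/(4 × 0.0631 × 194) = 0.7359; exp(−0.7359) = 0.4791.
C = 0.01187 × 0.4791 = 0.00569 kg/m³.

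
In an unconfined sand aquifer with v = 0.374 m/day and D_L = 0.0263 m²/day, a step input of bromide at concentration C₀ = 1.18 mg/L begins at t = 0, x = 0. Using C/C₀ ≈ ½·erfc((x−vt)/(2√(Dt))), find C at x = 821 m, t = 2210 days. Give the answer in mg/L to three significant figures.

For a continuous step input, C/C₀ ≈ ½·erfc((x−vt)/(2√(Dt))).
vt = 0.374 × 2210 = 826.54 m and 2√(Dt) = 2√(0.0263 × 2210) = 15.25 m.
Argument (x−vt)/(2√(Dt)) = (821 − 826.54)/15.25 = -0.3633; ½·erfc(-0.3633) = 0.6963.
C = 1.18 × 0.6963 = 0.822 mg/L.

0.822 mg/L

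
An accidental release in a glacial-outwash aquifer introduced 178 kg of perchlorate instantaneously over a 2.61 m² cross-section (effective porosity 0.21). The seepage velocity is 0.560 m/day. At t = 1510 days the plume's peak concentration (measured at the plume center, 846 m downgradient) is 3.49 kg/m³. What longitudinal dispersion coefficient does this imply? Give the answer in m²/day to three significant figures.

0.456 m²/day

At the plume center C_max = M/(n_e·A·√(4πDt)), so D = M²/(4πt·(n_e·A·C_max)²).
n_e·A·C_max = 0.21 × 2.61 × 3.49 = 1.913 kg/m.
D = 178²/(4π × 1510 × 1.913²) = 0.456 m²/day.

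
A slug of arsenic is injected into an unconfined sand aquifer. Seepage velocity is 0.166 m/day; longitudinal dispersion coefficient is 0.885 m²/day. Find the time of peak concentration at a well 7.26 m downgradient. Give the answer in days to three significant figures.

22.1 days

For the 1D instantaneous-source solution, setting ∂C/∂t = 0 at fixed x gives v²t² + 2Dt − x² = 0, so t = (√(D² + v²x²) − D)/v².
√(D² + v²x²) = √(0.885² + 0.166² × 7.26²) = 1.495; v² = 0.027556.
t = (1.495 − 0.885)/0.027556 = 22.1 days (vs. the pure-advection estimate x/v = 43.7 d).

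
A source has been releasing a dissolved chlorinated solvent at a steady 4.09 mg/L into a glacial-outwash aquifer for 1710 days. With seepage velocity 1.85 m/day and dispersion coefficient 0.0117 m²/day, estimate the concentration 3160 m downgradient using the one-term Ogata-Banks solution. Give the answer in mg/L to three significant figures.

2.90 mg/L

For a continuous step input, C/C₀ ≈ ½·erfc((x−vt)/(2√(Dt))).
vt = 1.85 × 1710 = 3163.5 m and 2√(Dt) = 2√(0.0117 × 1710) = 8.946 m.
Argument (x−vt)/(2√(Dt)) = (3160 − 3163.5)/8.946 = -0.3912; ½·erfc(-0.3912) = 0.7100.
C = 4.09 × 0.7100 = 2.90 mg/L.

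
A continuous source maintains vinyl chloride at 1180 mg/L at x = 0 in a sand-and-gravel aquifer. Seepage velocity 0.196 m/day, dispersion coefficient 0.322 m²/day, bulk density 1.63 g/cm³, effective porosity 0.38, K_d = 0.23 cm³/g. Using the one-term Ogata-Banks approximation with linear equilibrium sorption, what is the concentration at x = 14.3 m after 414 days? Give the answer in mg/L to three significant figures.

Retardation factor R = 1 + ρ_b·K_d/n = 1 + 1.63 × 0.23/0.38 = 1.987.
Sorption retards both mechanisms: v_R = v/R = 0.09864 m/day, D_R = D/R = 0.1621 m²/day.
v_R·t = 0.09864 × 414 = 40.83696 m; 2√(D_R t) = 16.38 m; argument = (14.3 − 40.83696)/16.38 = -1.620.
C = C₀ × ½·erfc(-1.620) = 1180 × 0.9890 = 1170 mg/L.

1170 mg/L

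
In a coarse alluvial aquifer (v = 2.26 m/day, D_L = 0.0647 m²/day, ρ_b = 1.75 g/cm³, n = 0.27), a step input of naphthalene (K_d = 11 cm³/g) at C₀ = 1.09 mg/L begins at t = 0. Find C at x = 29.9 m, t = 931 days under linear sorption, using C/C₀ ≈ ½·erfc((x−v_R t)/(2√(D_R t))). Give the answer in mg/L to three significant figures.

Retardation factor R = 1 + ρ_b·K_d/n = 1 + 1.75 × 11/0.27 = 72.30.
Sorption retards both mechanisms: v_R = v/R = 0.03126 m/day, D_R = D/R = 0.0008949 m²/day.
v_R·t = 0.03126 × 931 = 29.10306 m; 2√(D_R t) = 1.826 m; argument = (29.9 − 29.10306)/1.826 = 0.4364.
C = C₀ × ½·erfc(0.4364) = 1.09 × 0.2686 = 0.293 mg/L.

0.293 mg/L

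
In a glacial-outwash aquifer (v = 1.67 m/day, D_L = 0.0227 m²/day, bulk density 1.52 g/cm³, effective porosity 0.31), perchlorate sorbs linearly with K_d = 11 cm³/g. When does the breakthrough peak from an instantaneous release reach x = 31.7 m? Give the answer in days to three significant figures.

1040 days

Retardation factor R = 1 + ρ_b·K_d/n = 1 + 1.52 × 11/0.31 = 54.94.
Sorption retards both mechanisms: v_R = v/R = 0.03040 m/day, D_R = D/R = 0.0004132 m²/day.
Peak time from v_R²t² + 2D_R t − x² = 0: t = (√(D_R² + v_R²x²) − D_R)/v_R².
√(D_R² + v_R²x²) = √(0.0004132² + 0.03040² × 31.7²) = 0.9637; v_R² = 0.0009242.
t = (0.9637 − 0.0004132)/0.0009242 = 1040 days.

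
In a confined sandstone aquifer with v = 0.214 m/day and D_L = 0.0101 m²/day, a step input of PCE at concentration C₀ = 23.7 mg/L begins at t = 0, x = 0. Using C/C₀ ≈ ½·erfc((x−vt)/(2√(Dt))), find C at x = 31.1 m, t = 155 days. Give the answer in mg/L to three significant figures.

20.8 mg/L

For a continuous step input, C/C₀ ≈ ½·erfc((x−vt)/(2√(Dt))).
vt = 0.214 × 155 = 33.17 m and 2√(Dt) = 2√(0.0101 × 155) = 2.502 m.
Argument (x−vt)/(2√(Dt)) = (31.1 − 33.17)/2.502 = -0.8273; ½·erfc(-0.8273) = 0.8790.
C = 23.7 × 0.8790 = 20.8 mg/L.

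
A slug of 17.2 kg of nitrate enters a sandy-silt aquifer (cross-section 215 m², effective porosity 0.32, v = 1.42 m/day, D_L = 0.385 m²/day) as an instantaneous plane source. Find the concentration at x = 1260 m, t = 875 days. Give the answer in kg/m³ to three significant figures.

0.00306 kg/m³

For an instantaneous plane source, C(x,t) = M/(n_e·A·√(4πDt)) · exp(−(x−vt)²/(4Dt)), with n_e·A the pore (flow) area.
Plume center vt = 1.42 × 875 = 1242.5 m, so the well at 1260 m is 17.5 m downgradient of the peak.
√(4πDt) = 65.06 m, giving peak height M/(n_e·A·√(4πDt)) = 17.2/(0.32 × 215 × 65.06) = 0.003843 kg/m³.
(x−vt)²/(4Dt) = (17.5)²/(4 × 0.385 × 875) = 0.2273; exp(−0.2273) = 0.7967.
C = 0.003843 × 0.7967 = 0.00306 kg/m³.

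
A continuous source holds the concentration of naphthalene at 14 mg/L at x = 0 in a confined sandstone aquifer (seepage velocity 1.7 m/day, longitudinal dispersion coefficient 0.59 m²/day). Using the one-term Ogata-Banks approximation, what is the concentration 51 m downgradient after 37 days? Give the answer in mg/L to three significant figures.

13.5 mg/L

For a continuous step input, C/C₀ ≈ ½·erfc((x−vt)/(2√(Dt))).
vt = 1.7 × 37 = 62.9 m and 2√(Dt) = 2√(0.59 × 37) = 9.345 m.
Argument (x−vt)/(2√(Dt)) = (51 − 62.9)/9.345 = -1.273; ½·erfc(-1.273) = 0.9641.
C = 14 × 0.9641 = 13.5 mg/L.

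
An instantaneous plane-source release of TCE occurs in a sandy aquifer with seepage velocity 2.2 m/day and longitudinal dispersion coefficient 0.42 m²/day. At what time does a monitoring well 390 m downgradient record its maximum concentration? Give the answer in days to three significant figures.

For the 1D instantaneous-source solution, setting ∂C/∂t = 0 at fixed x gives v²t² + 2Dt − x² = 0, so t = (√(D² + v²x²) − D)/v².
√(D² + v²x²) = √(0.42² + 2.2² × 390²) = 858.0; v² = 4.84.
t = (858.0 − 0.42)/4.84 = 177 days (vs. the pure-advection estimate x/v = 177 d).

177 days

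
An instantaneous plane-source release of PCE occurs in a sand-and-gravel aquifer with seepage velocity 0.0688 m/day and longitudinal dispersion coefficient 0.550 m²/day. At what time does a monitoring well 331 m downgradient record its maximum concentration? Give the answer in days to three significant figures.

For the 1D instantaneous-source solution, setting ∂C/∂t = 0 at fixed x gives v²t² + 2Dt − x² = 0, so t = (√(D² + v²x²) − D)/v².
√(D² + v²x²) = √(0.550² + 0.0688² × 331²) = 22.78; v² = 0.00473344.
t = (22.78 − 0.550)/0.00473344 = 4700 days (vs. the pure-advection estimate x/v = 4810 d).

4700 days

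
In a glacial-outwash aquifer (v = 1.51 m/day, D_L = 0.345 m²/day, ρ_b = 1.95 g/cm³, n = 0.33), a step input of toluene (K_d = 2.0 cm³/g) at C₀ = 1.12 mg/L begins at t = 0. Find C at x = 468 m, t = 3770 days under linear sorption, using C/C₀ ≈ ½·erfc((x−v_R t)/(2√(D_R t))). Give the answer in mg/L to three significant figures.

0.0524 mg/L

Retardation factor R = 1 + ρ_b·K_d/n = 1 + 1.95 × 2.0/0.33 = 12.82.
Sorption retards both mechanisms: v_R = v/R = 0.1178 m/day, D_R = D/R = 0.02691 m²/day.
v_R·t = 0.1178 × 3770 = 444.106 m; 2√(D_R t) = 20.14 m; argument = (468 − 444.106)/20.14 = 1.186.
C = C₀ × ½·erfc(1.186) = 1.12 × 0.04675 = 0.0524 mg/L.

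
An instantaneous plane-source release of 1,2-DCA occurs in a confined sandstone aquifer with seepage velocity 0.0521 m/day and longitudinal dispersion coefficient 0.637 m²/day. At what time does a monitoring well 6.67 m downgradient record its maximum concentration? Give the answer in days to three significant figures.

32.6 days

For the 1D instantaneous-source solution, setting ∂C/∂t = 0 at fixed x gives v²t² + 2Dt − x² = 0, so t = (√(D² + v²x²) − D)/v².
√(D² + v²x²) = √(0.637² + 0.0521² × 6.67²) = 0.7256; v² = 0.00271441.
t = (0.7256 − 0.637)/0.00271441 = 32.6 days (vs. the pure-advection estimate x/v = 128 d).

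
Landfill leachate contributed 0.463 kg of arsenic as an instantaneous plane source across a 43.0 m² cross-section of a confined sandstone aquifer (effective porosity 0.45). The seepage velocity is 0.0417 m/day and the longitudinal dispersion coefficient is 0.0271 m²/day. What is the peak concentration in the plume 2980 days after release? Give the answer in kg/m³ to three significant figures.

0.000751 kg/m³

The peak of an instantaneous 1D plume sits at x = vt; there the Gaussian factor is 1 and C_max = M/(n_e·A·√(4πDt)), where n_e·A is the pore area the mass is dissolved in.
√(4πDt) = √(4π × 0.0271 × 2980) = 31.86 m, so C_max = 0.463/(0.45 × 43.0 × 31.86) = 0.000751 kg/m³.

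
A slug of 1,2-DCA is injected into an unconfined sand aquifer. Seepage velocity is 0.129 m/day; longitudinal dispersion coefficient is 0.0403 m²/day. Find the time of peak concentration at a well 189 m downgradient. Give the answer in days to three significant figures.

1460 days

For the 1D instantaneous-source solution, setting ∂C/∂t = 0 at fixed x gives v²t² + 2Dt − x² = 0, so t = (√(D² + v²x²) − D)/v².
√(D² + v²x²) = √(0.0403² + 0.129² × 189²) = 24.38; v² = 0.016641.
t = (24.38 − 0.0403)/0.016641 = 1460 days (vs. the pure-advection estimate x/v = 1470 d).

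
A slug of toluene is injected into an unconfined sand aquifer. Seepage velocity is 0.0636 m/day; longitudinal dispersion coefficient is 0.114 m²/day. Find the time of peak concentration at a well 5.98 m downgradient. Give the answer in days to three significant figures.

For the 1D instantaneous-source solution, setting ∂C/∂t = 0 at fixed x gives v²t² + 2Dt − x² = 0, so t = (√(D² + v²x²) − D)/v².
√(D² + v²x²) = √(0.114² + 0.0636² × 5.98²) = 0.3970; v² = 0.00404496.
t = (0.3970 − 0.114)/0.00404496 = 70.0 days (vs. the pure-advection estimate x/v = 94.0 d).

70.0 days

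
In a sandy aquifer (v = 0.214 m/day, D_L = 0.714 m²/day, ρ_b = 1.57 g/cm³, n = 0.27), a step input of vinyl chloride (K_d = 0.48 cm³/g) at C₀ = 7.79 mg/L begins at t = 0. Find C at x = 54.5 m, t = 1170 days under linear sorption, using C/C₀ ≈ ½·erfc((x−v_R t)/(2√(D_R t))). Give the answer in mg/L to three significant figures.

Retardation factor R = 1 + ρ_b·K_d/n = 1 + 1.57 × 0.48/0.27 = 3.791.
Sorption retards both mechanisms: v_R = v/R = 0.05645 m/day, D_R = D/R = 0.1883 m²/day.
v_R·t = 0.05645 × 1170 = 66.0465 m; 2√(D_R t) = 29.69 m; argument = (54.5 − 66.0465)/29.69 = -0.3889.
C = C₀ × ½·erfc(-0.3889) = 7.79 × 0.7088 = 5.52 mg/L.

5.52 mg/L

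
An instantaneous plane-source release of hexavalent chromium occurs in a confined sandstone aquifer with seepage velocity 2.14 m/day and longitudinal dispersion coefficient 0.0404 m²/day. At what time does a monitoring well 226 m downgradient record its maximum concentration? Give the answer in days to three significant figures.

106 days

For the 1D instantaneous-source solution, setting ∂C/∂t = 0 at fixed x gives v²t² + 2Dt − x² = 0, so t = (√(D² + v²x²) − D)/v².
√(D² + v²x²) = √(0.0404² + 2.14² × 226²) = 483.6; v² = 4.5796.
t = (483.6 − 0.0404)/4.5796 = 106 days (vs. the pure-advection estimate x/v = 106 d).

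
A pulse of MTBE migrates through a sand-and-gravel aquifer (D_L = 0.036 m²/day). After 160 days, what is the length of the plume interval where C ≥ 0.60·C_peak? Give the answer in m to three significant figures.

6.86 m

The plume is Gaussian with σ = √(2Dt) = √(2 × 0.036 × 160) = 3.394 m.
C/C_peak = exp(−Δx²/(2σ²)) = 0.60 ⇒ Δx = σ·√(−2 ln 0.60) = 3.394 × 1.011 = 3.431 m.
Width = 2Δx = 6.86 m.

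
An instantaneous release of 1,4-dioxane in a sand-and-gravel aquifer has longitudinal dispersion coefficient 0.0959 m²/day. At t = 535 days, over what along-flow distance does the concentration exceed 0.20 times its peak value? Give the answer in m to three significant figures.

The plume is Gaussian with σ = √(2Dt) = √(2 × 0.0959 × 535) = 10.13 m.
C/C_peak = exp(−Δx²/(2σ²)) = 0.20 ⇒ Δx = σ·√(−2 ln 0.20) = 10.13 × 1.794 = 18.17 m.
Width = 2Δx = 36.3 m.

36.3 m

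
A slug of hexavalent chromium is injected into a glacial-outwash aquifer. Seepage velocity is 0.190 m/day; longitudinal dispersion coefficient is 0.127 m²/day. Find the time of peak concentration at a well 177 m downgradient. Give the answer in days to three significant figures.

For the 1D instantaneous-source solution, setting ∂C/∂t = 0 at fixed x gives v²t² + 2Dt − x² = 0, so t = (√(D² + v²x²) − D)/v².
√(D² + v²x²) = √(0.127² + 0.190² × 177²) = 33.63; v² = 0.0361.
t = (33.63 − 0.127)/0.0361 = 928 days (vs. the pure-advection estimate x/v = 932 d).

928 days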